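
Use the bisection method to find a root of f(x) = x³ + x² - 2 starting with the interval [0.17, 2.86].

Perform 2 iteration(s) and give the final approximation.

f(x) = x³ + x² - 2
Initial interval: [0.17, 2.86]

Iteration 1:
  c_1 = (0.170000 + 2.860000)/2 = 1.515000
  f(c_1) = f(1.515000) = 3.772491
  f(a) × f(c) < 0, new interval: [0.170000, 1.515000]
Iteration 2:
  c_2 = (0.170000 + 1.515000)/2 = 0.842500
  f(c_2) = f(0.842500) = -0.692182
  f(a) × f(c) ≥ 0, new interval: [0.842500, 1.515000]

After 2 iteration(s), the approximation is c_2 = 0.842500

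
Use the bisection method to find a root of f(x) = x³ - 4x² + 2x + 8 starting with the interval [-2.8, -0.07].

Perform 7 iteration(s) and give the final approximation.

f(x) = x³ - 4x² + 2x + 8
Initial interval: [-2.8, -0.07]

Iteration 1:
  c_1 = (-2.800000 + (-0.070000))/2 = -1.435000
  f(c_1) = f(-1.435000) = -6.061888
  f(a) × f(c) ≥ 0, new interval: [-1.435000, -0.070000]
Iteration 2:
  c_2 = (-1.435000 + (-0.070000))/2 = -0.752500
  f(c_2) = f(-0.752500) = 3.803867
  f(a) × f(c) < 0, new interval: [-1.435000, -0.752500]
Iteration 3:
  c_3 = (-1.435000 + (-0.752500))/2 = -1.093750
  f(c_3) = f(-1.093750) = -0.281097
  f(a) × f(c) ≥ 0, new interval: [-1.093750, -0.752500]
Iteration 4:
  c_4 = (-1.093750 + (-0.752500))/2 = -0.923125
  f(c_4) = f(-0.923125) = 1.958461
  f(a) × f(c) < 0, new interval: [-1.093750, -0.923125]
Iteration 5:
  c_5 = (-1.093750 + (-0.923125))/2 = -1.008437
  f(c_5) = f(-1.008437) = 0.889814
  f(a) × f(c) < 0, new interval: [-1.093750, -1.008437]
Iteration 6:
  c_6 = (-1.093750 + (-1.008437))/2 = -1.051094
  f(c_6) = f(-1.051094) = 0.317374
  f(a) × f(c) < 0, new interval: [-1.093750, -1.051094]
Iteration 7:
  c_7 = (-1.093750 + (-1.051094))/2 = -1.072422
  f(c_7) = f(-1.072422) = 0.021421
  f(a) × f(c) < 0, new interval: [-1.093750, -1.072422]

After 7 iteration(s), the approximation is c_7 = -1.072422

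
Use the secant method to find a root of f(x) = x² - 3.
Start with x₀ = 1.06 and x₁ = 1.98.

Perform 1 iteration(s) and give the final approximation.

f(x) = x² - 3
x₀ = 1.06, x₁ = 1.98

Secant formula: x_{n+1} = x_n - f(x_n)(x_n - x_{n-1})/(f(x_n) - f(x_{n-1}))

Iteration 1:
  f(1.060000) = -1.876400
  f(1.980000) = 0.920400
  x_2 = 1.980000 - 0.920400×(1.980000 - 1.060000)/(0.920400 - (-1.876400))
       = 1.677237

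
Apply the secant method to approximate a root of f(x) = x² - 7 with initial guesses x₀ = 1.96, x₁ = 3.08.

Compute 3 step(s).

f(x) = x² - 7
x₀ = 1.96, x₁ = 3.08

Secant formula: x_{n+1} = x_n - f(x_n)(x_n - x_{n-1})/(f(x_n) - f(x_{n-1}))

Iteration 1:
  f(1.960000) = -3.158400
  f(3.080000) = 2.486400
  x_2 = 3.080000 - 2.486400×(3.080000 - 1.960000)/(2.486400 - (-3.158400))
       = 2.586667
Iteration 2:
  f(3.080000) = 2.486400
  f(2.586667) = -0.309156
  x_3 = 2.586667 - (-0.309156)×(2.586667 - 3.080000)/(-0.309156 - 2.486400)
       = 2.641224
Iteration 3:
  f(2.586667) = -0.309156
  f(2.641224) = -0.023938
  x_4 = 2.641224 - (-0.023938)×(2.641224 - 2.586667)/(-0.023938 - (-0.309156))
       = 2.645802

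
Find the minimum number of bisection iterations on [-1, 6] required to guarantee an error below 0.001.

We need (b-a)/2^n ≤ 0.001
(6 - (-1))/2^n ≤ 0.001
7/2^n ≤ 0.001
2^n ≥ 7000
n ≥ log₂(7000) = 12.77
n ≥ 13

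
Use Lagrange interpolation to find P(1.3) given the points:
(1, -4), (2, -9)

Lagrange interpolation formula:
P(x) = Σ yᵢ × Lᵢ(x)
where Lᵢ(x) = Π_{j≠i} (x - xⱼ)/(xᵢ - xⱼ)

L_0(1.3) = (1.3 - 2)/(1 - 2) = 0.700000
L_1(1.3) = (1.3 - 1)/(2 - 1) = 0.300000

P(1.3) = (-4)×L_0(1.3) + (-9)×L_1(1.3)
P(1.3) = -5.500000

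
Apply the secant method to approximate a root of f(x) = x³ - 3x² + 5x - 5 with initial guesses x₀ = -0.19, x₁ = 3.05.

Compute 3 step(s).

f(x) = x³ - 3x² + 5x - 5
x₀ = -0.19, x₁ = 3.05

Secant formula: x_{n+1} = x_n - f(x_n)(x_n - x_{n-1})/(f(x_n) - f(x_{n-1}))

Iteration 1:
  f(-0.190000) = -6.065159
  f(3.050000) = 10.715125
  x_2 = 3.050000 - 10.715125×(3.050000 - (-0.190000))/(10.715125 - (-6.065159))
       = 0.981084
Iteration 2:
  f(3.050000) = 10.715125
  f(0.981084) = -2.037840
  x_3 = 0.981084 - (-2.037840)×(0.981084 - 3.050000)/(-2.037840 - 10.715125)
       = 1.311683
Iteration 3:
  f(0.981084) = -2.037840
  f(1.311683) = -1.346356
  x_4 = 1.311683 - (-1.346356)×(1.311683 - 0.981084)/(-1.346356 - (-2.037840))
       = 1.955377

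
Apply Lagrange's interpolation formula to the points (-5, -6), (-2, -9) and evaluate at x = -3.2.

Lagrange interpolation formula:
P(x) = Σ yᵢ × Lᵢ(x)
where Lᵢ(x) = Π_{j≠i} (x - xⱼ)/(xᵢ - xⱼ)

L_0(-3.2) = (-3.2 - (-2))/(-5 - (-2)) = 0.400000
L_1(-3.2) = (-3.2 - (-5))/(-2 - (-5)) = 0.600000

P(-3.2) = (-6)×L_0(-3.2) + (-9)×L_1(-3.2)
P(-3.2) = -7.800000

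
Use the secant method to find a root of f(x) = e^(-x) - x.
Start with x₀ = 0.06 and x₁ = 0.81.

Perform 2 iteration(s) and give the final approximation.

f(x) = e^(-x) - x
x₀ = 0.06, x₁ = 0.81

Secant formula: x_{n+1} = x_n - f(x_n)(x_n - x_{n-1})/(f(x_n) - f(x_{n-1}))

Iteration 1:
  f(0.060000) = 0.881765
  f(0.810000) = -0.365142
  x_2 = 0.810000 - (-0.365142)×(0.810000 - 0.060000)/(-0.365142 - 0.881765)
       = 0.590371
Iteration 2:
  f(0.810000) = -0.365142
  f(0.590371) = -0.036250
  x_3 = 0.590371 - (-0.036250)×(0.590371 - 0.810000)/(-0.036250 - (-0.365142))
       = 0.566164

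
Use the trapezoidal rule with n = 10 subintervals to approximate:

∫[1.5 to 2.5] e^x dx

f(x) = e^x
a = 1.5, b = 2.5, n = 10
h = (b - a)/n = 0.100000

Trapezoidal rule: (h/2)[f(x₀) + 2f(x₁) + 2f(x₂) + ... + f(xₙ)]

x_0 = 1.5000, f(x_0) = 4.481689, coefficient = 1
x_1 = 1.6000, f(x_1) = 4.953032, coefficient = 2
x_2 = 1.7000, f(x_2) = 5.473947, coefficient = 2
x_3 = 1.8000, f(x_3) = 6.049647, coefficient = 2
x_4 = 1.9000, f(x_4) = 6.685894, coefficient = 2
x_5 = 2.0000, f(x_5) = 7.389056, coefficient = 2
x_6 = 2.1000, f(x_6) = 8.166170, coefficient = 2
x_7 = 2.2000, f(x_7) = 9.025013, coefficient = 2
x_8 = 2.3000, f(x_8) = 9.974182, coefficient = 2
x_9 = 2.4000, f(x_9) = 11.023176, coefficient = 2
x_10 = 2.5000, f(x_10) = 12.182494, coefficient = 1

I ≈ (0.100000/2) × 154.144423 = 7.707221
Exact value: 7.700805
Error: 0.006416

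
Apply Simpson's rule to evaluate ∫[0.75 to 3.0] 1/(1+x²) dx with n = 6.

f(x) = 1/(1+x²)
a = 0.75, b = 3.0, n = 6
h = (b - a)/n = 0.375000

Simpson's rule: (h/3)[f(x₀) + 4f(x₁) + 2f(x₂) + ... + f(xₙ)]

x_0 = 0.7500, f(x_0) = 0.640000, coefficient = 1
x_1 = 1.1250, f(x_1) = 0.441379, coefficient = 4
x_2 = 1.5000, f(x_2) = 0.307692, coefficient = 2
x_3 = 1.8750, f(x_3) = 0.221453, coefficient = 4
x_4 = 2.2500, f(x_4) = 0.164948, coefficient = 2
x_5 = 2.6250, f(x_5) = 0.126733, coefficient = 4
x_6 = 3.0000, f(x_6) = 0.100000, coefficient = 1

I ≈ (0.375000/3) × 4.843543 = 0.605443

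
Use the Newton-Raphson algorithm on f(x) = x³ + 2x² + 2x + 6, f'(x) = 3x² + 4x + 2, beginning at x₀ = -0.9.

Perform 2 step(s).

f(x) = x³ + 2x² + 2x + 6
f'(x) = 3x² + 4x + 2
x₀ = -0.9

Newton-Raphson formula: x_{n+1} = x_n - f(x_n)/f'(x_n)

Iteration 1:
  f(-0.900000) = 5.091000
  f'(-0.900000) = 0.830000
  x_1 = -0.900000 - 5.091000/0.830000 = -7.033735
Iteration 2:
  f(-7.033735) = -257.103589
  f'(-7.033735) = 122.285342
  x_2 = -7.033735 - (-257.103589)/122.285342 = -4.931246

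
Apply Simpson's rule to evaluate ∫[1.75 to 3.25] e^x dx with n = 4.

f(x) = e^x
a = 1.75, b = 3.25, n = 4
h = (b - a)/n = 0.375000

Simpson's rule: (h/3)[f(x₀) + 4f(x₁) + 2f(x₂) + ... + f(xₙ)]

x_0 = 1.7500, f(x_0) = 5.754603, coefficient = 1
x_1 = 2.1250, f(x_1) = 8.372897, coefficient = 4
x_2 = 2.5000, f(x_2) = 12.182494, coefficient = 2
x_3 = 2.8750, f(x_3) = 17.725424, coefficient = 4
x_4 = 3.2500, f(x_4) = 25.790340, coefficient = 1

I ≈ (0.375000/3) × 160.303217 = 20.037902
Exact value: 20.035737
Error: 0.002165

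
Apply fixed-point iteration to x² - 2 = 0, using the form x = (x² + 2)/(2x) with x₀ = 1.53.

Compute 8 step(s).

Equation: x² - 2 = 0
Fixed-point form: x = (x² + 2)/(2x)
x₀ = 1.53

x_1 = g(1.530000) = 1.418595
x_2 = g(1.418595) = 1.414220
x_3 = g(1.414220) = 1.414214
x_4 = g(1.414214) = 1.414214
x_5 = g(1.414214) = 1.414214
x_6 = g(1.414214) = 1.414214
x_7 = g(1.414214) = 1.414214
x_8 = g(1.414214) = 1.414214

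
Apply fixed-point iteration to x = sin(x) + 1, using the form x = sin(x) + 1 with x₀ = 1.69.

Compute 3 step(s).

Equation: x = sin(x) + 1
Fixed-point form: x = sin(x) + 1
x₀ = 1.69

x_1 = g(1.690000) = 1.992904
x_2 = g(1.992904) = 1.912228
x_3 = g(1.912228) = 1.942276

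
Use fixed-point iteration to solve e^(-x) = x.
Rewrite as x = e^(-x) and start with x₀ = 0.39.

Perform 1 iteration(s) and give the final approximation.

Equation: e^(-x) = x
Fixed-point form: x = e^(-x)
x₀ = 0.39

x_1 = g(0.390000) = 0.677057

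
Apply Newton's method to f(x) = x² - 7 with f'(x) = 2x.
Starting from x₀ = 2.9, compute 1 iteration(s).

f(x) = x² - 7
f'(x) = 2x
x₀ = 2.9

Newton-Raphson formula: x_{n+1} = x_n - f(x_n)/f'(x_n)

Iteration 1:
  f(2.900000) = 1.410000
  f'(2.900000) = 5.800000
  x_1 = 2.900000 - 1.410000/5.800000 = 2.656897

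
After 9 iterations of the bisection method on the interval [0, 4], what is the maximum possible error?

Bisection error bound: |error| ≤ (b-a)/2^n
|error| ≤ (4 - 0)/2^9 = 4/2^9
|error| ≤ 0.0078125000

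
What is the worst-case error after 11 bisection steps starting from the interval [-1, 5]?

Bisection error bound: |error| ≤ (b-a)/2^n
|error| ≤ (5 - (-1))/2^11 = 6/2^11
|error| ≤ 0.0029296875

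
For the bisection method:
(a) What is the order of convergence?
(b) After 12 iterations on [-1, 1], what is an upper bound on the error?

(a) Bisection has linear (order 1) convergence; the error is halved each step.

(b) Error bound = (b-a)/2^n = (1 - (-1))/2^{12}
    = 2/2^{12}

(a) 1 (linear); (b) error ≤ 4.88e-04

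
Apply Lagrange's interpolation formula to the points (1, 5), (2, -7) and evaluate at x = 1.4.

Lagrange interpolation formula:
P(x) = Σ yᵢ × Lᵢ(x)
where Lᵢ(x) = Π_{j≠i} (x - xⱼ)/(xᵢ - xⱼ)

L_0(1.4) = (1.4 - 2)/(1 - 2) = 0.600000
L_1(1.4) = (1.4 - 1)/(2 - 1) = 0.400000

P(1.4) = 5×L_0(1.4) + (-7)×L_1(1.4)
P(1.4) = 0.200000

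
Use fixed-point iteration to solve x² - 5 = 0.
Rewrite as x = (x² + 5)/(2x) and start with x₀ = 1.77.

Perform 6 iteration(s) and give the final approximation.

Equation: x² - 5 = 0
Fixed-point form: x = (x² + 5)/(2x)
x₀ = 1.77

x_1 = g(1.770000) = 2.297429
x_2 = g(2.297429) = 2.236887
x_3 = g(2.236887) = 2.236068
x_4 = g(2.236068) = 2.236068
x_5 = g(2.236068) = 2.236068
x_6 = g(2.236068) = 2.236068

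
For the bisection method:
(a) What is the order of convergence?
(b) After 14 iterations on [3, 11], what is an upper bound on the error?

(a) Bisection has linear (order 1) convergence; the error is halved each step.

(b) Error bound = (b-a)/2^n = (11 - 3)/2^{14}
    = 8/2^{14}

(a) 1 (linear); (b) error ≤ 4.88e-04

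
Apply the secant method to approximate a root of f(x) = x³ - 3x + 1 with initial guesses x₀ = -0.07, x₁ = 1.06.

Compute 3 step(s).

f(x) = x³ - 3x + 1
x₀ = -0.07, x₁ = 1.06

Secant formula: x_{n+1} = x_n - f(x_n)(x_n - x_{n-1})/(f(x_n) - f(x_{n-1}))

Iteration 1:
  f(-0.070000) = 1.209657
  f(1.060000) = -0.988984
  x_2 = 1.060000 - (-0.988984)×(1.060000 - (-0.070000))/(-0.988984 - 1.209657)
       = 0.551708
Iteration 2:
  f(1.060000) = -0.988984
  f(0.551708) = -0.487194
  x_3 = 0.551708 - (-0.487194)×(0.551708 - 1.060000)/(-0.487194 - (-0.988984))
       = 0.058201
Iteration 3:
  f(0.551708) = -0.487194
  f(0.058201) = 0.825594
  x_4 = 0.058201 - 0.825594×(0.058201 - 0.551708)/(0.825594 - (-0.487194))
       = 0.368561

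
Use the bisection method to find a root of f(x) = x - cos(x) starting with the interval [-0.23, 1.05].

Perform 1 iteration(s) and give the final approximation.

f(x) = x - cos(x)
Initial interval: [-0.23, 1.05]

Iteration 1:
  c_1 = (-0.230000 + 1.050000)/2 = 0.410000
  f(c_1) = f(0.410000) = -0.507121
  f(a) × f(c) ≥ 0, new interval: [0.410000, 1.050000]

After 1 iteration(s), the approximation is c_1 = 0.410000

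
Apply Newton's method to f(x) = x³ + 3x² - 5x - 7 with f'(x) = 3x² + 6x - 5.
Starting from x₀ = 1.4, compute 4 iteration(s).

f(x) = x³ + 3x² - 5x - 7
f'(x) = 3x² + 6x - 5
x₀ = 1.4

Newton-Raphson formula: x_{n+1} = x_n - f(x_n)/f'(x_n)

Iteration 1:
  f(1.400000) = -5.376000
  f'(1.400000) = 9.280000
  x_1 = 1.400000 - (-5.376000)/9.280000 = 1.979310
Iteration 2:
  f(1.979310) = 2.610740
  f'(1.979310) = 18.628870
  x_2 = 1.979310 - 2.610740/18.628870 = 1.839165
Iteration 3:
  f(1.839165) = 0.172794
  f'(1.839165) = 16.182582
  x_3 = 1.839165 - 0.172794/16.182582 = 1.828488
Iteration 4:
  f(1.828488) = 0.000970
  f'(1.828488) = 16.001029
  x_4 = 1.828488 - 0.000970/16.001029 = 1.828427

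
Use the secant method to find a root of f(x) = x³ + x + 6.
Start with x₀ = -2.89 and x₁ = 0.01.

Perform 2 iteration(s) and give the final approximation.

f(x) = x³ + x + 6
x₀ = -2.89, x₁ = 0.01

Secant formula: x_{n+1} = x_n - f(x_n)(x_n - x_{n-1})/(f(x_n) - f(x_{n-1}))

Iteration 1:
  f(-2.890000) = -21.027569
  f(0.010000) = 6.010001
  x_2 = 0.010000 - 6.010001×(0.010000 - (-2.890000))/(6.010001 - (-21.027569))
       = -0.634622
Iteration 2:
  f(0.010000) = 6.010001
  f(-0.634622) = 5.109788
  x_3 = -0.634622 - 5.109788×(-0.634622 - 0.010000)/(5.109788 - 6.010001)
       = -4.293622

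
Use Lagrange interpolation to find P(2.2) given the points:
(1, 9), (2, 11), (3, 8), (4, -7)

Lagrange interpolation formula:
P(x) = Σ yᵢ × Lᵢ(x)
where Lᵢ(x) = Π_{j≠i} (x - xⱼ)/(xᵢ - xⱼ)

L_0(2.2) = (2.2 - 2)/(1 - 2) × (2.2 - 3)/(1 - 3) × (2.2 - 4)/(1 - 4) = -0.048000
L_1(2.2) = (2.2 - 1)/(2 - 1) × (2.2 - 3)/(2 - 3) × (2.2 - 4)/(2 - 4) = 0.864000
L_2(2.2) = (2.2 - 1)/(3 - 1) × (2.2 - 2)/(3 - 2) × (2.2 - 4)/(3 - 4) = 0.216000
L_3(2.2) = (2.2 - 1)/(4 - 1) × (2.2 - 2)/(4 - 2) × (2.2 - 3)/(4 - 3) = -0.032000

P(2.2) = 9×L_0(2.2) + 11×L_1(2.2) + 8×L_2(2.2) + (-7)×L_3(2.2)
P(2.2) = 11.024000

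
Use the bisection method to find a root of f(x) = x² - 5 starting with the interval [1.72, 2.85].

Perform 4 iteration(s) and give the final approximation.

f(x) = x² - 5
Initial interval: [1.72, 2.85]

Iteration 1:
  c_1 = (1.720000 + 2.850000)/2 = 2.285000
  f(c_1) = f(2.285000) = 0.221225
  f(a) × f(c) < 0, new interval: [1.720000, 2.285000]
Iteration 2:
  c_2 = (1.720000 + 2.285000)/2 = 2.002500
  f(c_2) = f(2.002500) = -0.989994
  f(a) × f(c) ≥ 0, new interval: [2.002500, 2.285000]
Iteration 3:
  c_3 = (2.002500 + 2.285000)/2 = 2.143750
  f(c_3) = f(2.143750) = -0.404336
  f(a) × f(c) ≥ 0, new interval: [2.143750, 2.285000]
Iteration 4:
  c_4 = (2.143750 + 2.285000)/2 = 2.214375
  f(c_4) = f(2.214375) = -0.096543
  f(a) × f(c) ≥ 0, new interval: [2.214375, 2.285000]

After 4 iteration(s), the approximation is c_4 = 2.214375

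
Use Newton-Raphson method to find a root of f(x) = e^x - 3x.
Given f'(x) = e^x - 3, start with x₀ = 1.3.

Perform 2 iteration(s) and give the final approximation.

f(x) = e^x - 3x
f'(x) = e^x - 3
x₀ = 1.3

Newton-Raphson formula: x_{n+1} = x_n - f(x_n)/f'(x_n)

Iteration 1:
  f(1.300000) = -0.230703
  f'(1.300000) = 0.669297
  x_1 = 1.300000 - (-0.230703)/0.669297 = 1.644695
Iteration 2:
  f(1.644695) = 0.245345
  f'(1.644695) = 2.179431
  x_2 = 1.644695 - 0.245345/2.179431 = 1.532122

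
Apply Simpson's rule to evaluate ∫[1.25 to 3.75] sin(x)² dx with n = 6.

f(x) = sin(x)²
a = 1.25, b = 3.75, n = 6
h = (b - a)/n = 0.416667

Simpson's rule: (h/3)[f(x₀) + 4f(x₁) + 2f(x₂) + ... + f(xₙ)]

x_0 = 1.2500, f(x_0) = 0.900572, coefficient = 1
x_1 = 1.6667, f(x_1) = 0.990837, coefficient = 4
x_2 = 2.0833, f(x_2) = 0.759518, coefficient = 2
x_3 = 2.5000, f(x_3) = 0.358169, coefficient = 4
x_4 = 2.9167, f(x_4) = 0.049744, coefficient = 2
x_5 = 3.3333, f(x_5) = 0.036316, coefficient = 4
x_6 = 3.7500, f(x_6) = 0.326682, coefficient = 1

I ≈ (0.416667/3) × 8.387067 = 1.164870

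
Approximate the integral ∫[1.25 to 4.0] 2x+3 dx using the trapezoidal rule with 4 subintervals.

f(x) = 2x+3
a = 1.25, b = 4.0, n = 4
h = (b - a)/n = 0.687500

Trapezoidal rule: (h/2)[f(x₀) + 2f(x₁) + 2f(x₂) + ... + f(xₙ)]

x_0 = 1.2500, f(x_0) = 5.500000, coefficient = 1
x_1 = 1.9375, f(x_1) = 6.875000, coefficient = 2
x_2 = 2.6250, f(x_2) = 8.250000, coefficient = 2
x_3 = 3.3125, f(x_3) = 9.625000, coefficient = 2
x_4 = 4.0000, f(x_4) = 11.000000, coefficient = 1

I ≈ (0.687500/2) × 66.000000 = 22.687500
Exact value: 22.687500
Error: 0.000000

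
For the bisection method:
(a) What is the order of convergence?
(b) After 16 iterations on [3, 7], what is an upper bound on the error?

(a) Bisection has linear (order 1) convergence; the error is halved each step.

(b) Error bound = (b-a)/2^n = (7 - 3)/2^{16}
    = 4/2^{16}

(a) 1 (linear); (b) error ≤ 6.10e-05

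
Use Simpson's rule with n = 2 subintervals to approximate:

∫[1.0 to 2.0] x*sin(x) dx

f(x) = x*sin(x)
a = 1.0, b = 2.0, n = 2
h = (b - a)/n = 0.500000

Simpson's rule: (h/3)[f(x₀) + 4f(x₁) + 2f(x₂) + ... + f(xₙ)]

x_0 = 1.0000, f(x_0) = 0.841471, coefficient = 1
x_1 = 1.5000, f(x_1) = 1.496242, coefficient = 4
x_2 = 2.0000, f(x_2) = 1.818595, coefficient = 1

I ≈ (0.500000/3) × 8.645036 = 1.440839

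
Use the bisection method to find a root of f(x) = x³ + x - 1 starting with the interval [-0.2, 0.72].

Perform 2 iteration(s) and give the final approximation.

f(x) = x³ + x - 1
Initial interval: [-0.2, 0.72]

Iteration 1:
  c_1 = (-0.200000 + 0.720000)/2 = 0.260000
  f(c_1) = f(0.260000) = -0.722424
  f(a) × f(c) ≥ 0, new interval: [0.260000, 0.720000]
Iteration 2:
  c_2 = (0.260000 + 0.720000)/2 = 0.490000
  f(c_2) = f(0.490000) = -0.392351
  f(a) × f(c) ≥ 0, new interval: [0.490000, 0.720000]

After 2 iteration(s), the approximation is c_2 = 0.490000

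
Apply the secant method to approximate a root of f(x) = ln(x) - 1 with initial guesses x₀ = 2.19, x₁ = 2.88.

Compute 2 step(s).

f(x) = ln(x) - 1
x₀ = 2.19, x₁ = 2.88

Secant formula: x_{n+1} = x_n - f(x_n)(x_n - x_{n-1})/(f(x_n) - f(x_{n-1}))

Iteration 1:
  f(2.190000) = -0.216098
  f(2.880000) = 0.057790
  x_2 = 2.880000 - 0.057790×(2.880000 - 2.190000)/(0.057790 - (-0.216098))
       = 2.734411
Iteration 2:
  f(2.880000) = 0.057790
  f(2.734411) = 0.005916
  x_3 = 2.734411 - 0.005916×(2.734411 - 2.880000)/(0.005916 - 0.057790)
       = 2.717807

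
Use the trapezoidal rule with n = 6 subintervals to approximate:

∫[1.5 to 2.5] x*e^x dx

f(x) = x*e^x
a = 1.5, b = 2.5, n = 6
h = (b - a)/n = 0.166667

Trapezoidal rule: (h/2)[f(x₀) + 2f(x₁) + 2f(x₂) + ... + f(xₙ)]

x_0 = 1.5000, f(x_0) = 6.722534, coefficient = 1
x_1 = 1.6667, f(x_1) = 8.824150, coefficient = 2
x_2 = 1.8333, f(x_2) = 11.466952, coefficient = 2
x_3 = 2.0000, f(x_3) = 14.778112, coefficient = 2
x_4 = 2.1667, f(x_4) = 18.913133, coefficient = 2
x_5 = 2.3333, f(x_5) = 24.061937, coefficient = 2
x_6 = 2.5000, f(x_6) = 30.456235, coefficient = 1

I ≈ (0.166667/2) × 193.267336 = 16.105611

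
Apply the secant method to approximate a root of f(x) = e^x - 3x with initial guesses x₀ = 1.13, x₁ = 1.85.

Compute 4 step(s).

f(x) = e^x - 3x
x₀ = 1.13, x₁ = 1.85

Secant formula: x_{n+1} = x_n - f(x_n)(x_n - x_{n-1})/(f(x_n) - f(x_{n-1}))

Iteration 1:
  f(1.130000) = -0.294343
  f(1.850000) = 0.809820
  x_2 = 1.850000 - 0.809820×(1.850000 - 1.130000)/(0.809820 - (-0.294343))
       = 1.321935
Iteration 2:
  f(1.850000) = 0.809820
  f(1.321935) = -0.215133
  x_3 = 1.321935 - (-0.215133)×(1.321935 - 1.850000)/(-0.215133 - 0.809820)
       = 1.432773
Iteration 3:
  f(1.321935) = -0.215133
  f(1.432773) = -0.108016
  x_4 = 1.432773 - (-0.108016)×(1.432773 - 1.321935)/(-0.108016 - (-0.215133))
       = 1.544541
Iteration 4:
  f(1.432773) = -0.108016
  f(1.544541) = 0.052198
  x_5 = 1.544541 - 0.052198×(1.544541 - 1.432773)/(0.052198 - (-0.108016))
       = 1.508127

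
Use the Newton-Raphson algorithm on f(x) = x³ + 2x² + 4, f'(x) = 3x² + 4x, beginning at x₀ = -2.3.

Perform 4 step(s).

f(x) = x³ + 2x² + 4
f'(x) = 3x² + 4x
x₀ = -2.3

Newton-Raphson formula: x_{n+1} = x_n - f(x_n)/f'(x_n)

Iteration 1:
  f(-2.300000) = 2.413000
  f'(-2.300000) = 6.670000
  x_1 = -2.300000 - 2.413000/6.670000 = -2.661769
Iteration 2:
  f(-2.661769) = -0.688644
  f'(-2.661769) = 10.607968
  x_2 = -2.661769 - (-0.688644)/10.607968 = -2.596851
Iteration 3:
  f(-2.596851) = -0.024950
  f'(-2.596851) = 9.843507
  x_3 = -2.596851 - (-0.024950)/9.843507 = -2.594317
Iteration 4:
  f(-2.594317) = -0.000037
  f'(-2.594317) = 9.814172
  x_4 = -2.594317 - (-0.000037)/9.814172 = -2.594313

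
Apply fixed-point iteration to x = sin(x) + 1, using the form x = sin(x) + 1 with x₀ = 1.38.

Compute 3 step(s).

Equation: x = sin(x) + 1
Fixed-point form: x = sin(x) + 1
x₀ = 1.38

x_1 = g(1.380000) = 1.981854
x_2 = g(1.981854) = 1.916699
x_3 = g(1.916699) = 1.940770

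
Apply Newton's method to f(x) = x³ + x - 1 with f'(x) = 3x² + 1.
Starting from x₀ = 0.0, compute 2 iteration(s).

f(x) = x³ + x - 1
f'(x) = 3x² + 1
x₀ = 0.0

Newton-Raphson formula: x_{n+1} = x_n - f(x_n)/f'(x_n)

Iteration 1:
  f(0.000000) = -1.000000
  f'(0.000000) = 1.000000
  x_1 = 0.000000 - (-1.000000)/1.000000 = 1.000000
Iteration 2:
  f(1.000000) = 1.000000
  f'(1.000000) = 4.000000
  x_2 = 1.000000 - 1.000000/4.000000 = 0.750000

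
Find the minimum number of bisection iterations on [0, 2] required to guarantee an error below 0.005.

We need (b-a)/2^n ≤ 0.005
(2 - 0)/2^n ≤ 0.005
2/2^n ≤ 0.005
2^n ≥ 400
n ≥ log₂(400) = 8.64
n ≥ 9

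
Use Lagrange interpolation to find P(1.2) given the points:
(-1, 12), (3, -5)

Lagrange interpolation formula:
P(x) = Σ yᵢ × Lᵢ(x)
where Lᵢ(x) = Π_{j≠i} (x - xⱼ)/(xᵢ - xⱼ)

L_0(1.2) = (1.2 - 3)/(-1 - 3) = 0.450000
L_1(1.2) = (1.2 - (-1))/(3 - (-1)) = 0.550000

P(1.2) = 12×L_0(1.2) + (-5)×L_1(1.2)
P(1.2) = 2.650000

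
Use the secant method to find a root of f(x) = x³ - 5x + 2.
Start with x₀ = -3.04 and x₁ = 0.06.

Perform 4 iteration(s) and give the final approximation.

f(x) = x³ - 5x + 2
x₀ = -3.04, x₁ = 0.06

Secant formula: x_{n+1} = x_n - f(x_n)(x_n - x_{n-1})/(f(x_n) - f(x_{n-1}))

Iteration 1:
  f(-3.040000) = -10.894464
  f(0.060000) = 1.700216
  x_2 = 0.060000 - 1.700216×(0.060000 - (-3.040000))/(1.700216 - (-10.894464))
       = -0.358484
Iteration 2:
  f(0.060000) = 1.700216
  f(-0.358484) = 3.746350
  x_3 = -0.358484 - 3.746350×(-0.358484 - 0.060000)/(3.746350 - 1.700216)
       = 0.407735
Iteration 3:
  f(-0.358484) = 3.746350
  f(0.407735) = 0.029109
  x_4 = 0.407735 - 0.029109×(0.407735 - (-0.358484))/(0.029109 - 3.746350)
       = 0.413735
Iteration 4:
  f(0.407735) = 0.029109
  f(0.413735) = 0.002145
  x_5 = 0.413735 - 0.002145×(0.413735 - 0.407735)/(0.002145 - 0.029109)
       = 0.414213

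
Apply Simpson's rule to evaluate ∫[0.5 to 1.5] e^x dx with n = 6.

f(x) = e^x
a = 0.5, b = 1.5, n = 6
h = (b - a)/n = 0.166667

Simpson's rule: (h/3)[f(x₀) + 4f(x₁) + 2f(x₂) + ... + f(xₙ)]

x_0 = 0.5000, f(x_0) = 1.648721, coefficient = 1
x_1 = 0.6667, f(x_1) = 1.947734, coefficient = 4
x_2 = 0.8333, f(x_2) = 2.300976, coefficient = 2
x_3 = 1.0000, f(x_3) = 2.718282, coefficient = 4
x_4 = 1.1667, f(x_4) = 3.211271, coefficient = 2
x_5 = 1.3333, f(x_5) = 3.793668, coefficient = 4
x_6 = 1.5000, f(x_6) = 4.481689, coefficient = 1

I ≈ (0.166667/3) × 50.993638 = 2.832980
Exact value: 2.832968
Error: 0.000012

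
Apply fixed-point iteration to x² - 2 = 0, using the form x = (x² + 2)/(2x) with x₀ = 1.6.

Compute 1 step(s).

Equation: x² - 2 = 0
Fixed-point form: x = (x² + 2)/(2x)
x₀ = 1.6

x_1 = g(1.600000) = 1.425000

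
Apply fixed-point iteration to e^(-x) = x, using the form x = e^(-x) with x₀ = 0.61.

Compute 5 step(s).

Equation: e^(-x) = x
Fixed-point form: x = e^(-x)
x₀ = 0.61

x_1 = g(0.610000) = 0.543351
x_2 = g(0.543351) = 0.580799
x_3 = g(0.580799) = 0.559451
x_4 = g(0.559451) = 0.571523
x_5 = g(0.571523) = 0.564665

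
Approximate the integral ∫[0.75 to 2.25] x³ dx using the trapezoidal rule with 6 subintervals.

f(x) = x³
a = 0.75, b = 2.25, n = 6
h = (b - a)/n = 0.250000

Trapezoidal rule: (h/2)[f(x₀) + 2f(x₁) + 2f(x₂) + ... + f(xₙ)]

x_0 = 0.7500, f(x_0) = 0.421875, coefficient = 1
x_1 = 1.0000, f(x_1) = 1.000000, coefficient = 2
x_2 = 1.2500, f(x_2) = 1.953125, coefficient = 2
x_3 = 1.5000, f(x_3) = 3.375000, coefficient = 2
x_4 = 1.7500, f(x_4) = 5.359375, coefficient = 2
x_5 = 2.0000, f(x_5) = 8.000000, coefficient = 2
x_6 = 2.2500, f(x_6) = 11.390625, coefficient = 1

I ≈ (0.250000/2) × 51.187500 = 6.398438
Exact value: 6.328125
Error: 0.070312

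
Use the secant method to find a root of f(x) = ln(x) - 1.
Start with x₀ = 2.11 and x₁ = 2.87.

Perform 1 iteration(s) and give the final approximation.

f(x) = ln(x) - 1
x₀ = 2.11, x₁ = 2.87

Secant formula: x_{n+1} = x_n - f(x_n)(x_n - x_{n-1})/(f(x_n) - f(x_{n-1}))

Iteration 1:
  f(2.110000) = -0.253312
  f(2.870000) = 0.054312
  x_2 = 2.870000 - 0.054312×(2.870000 - 2.110000)/(0.054312 - (-0.253312))
       = 2.735820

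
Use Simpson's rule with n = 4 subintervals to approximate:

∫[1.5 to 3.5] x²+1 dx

f(x) = x²+1
a = 1.5, b = 3.5, n = 4
h = (b - a)/n = 0.500000

Simpson's rule: (h/3)[f(x₀) + 4f(x₁) + 2f(x₂) + ... + f(xₙ)]

x_0 = 1.5000, f(x_0) = 3.250000, coefficient = 1
x_1 = 2.0000, f(x_1) = 5.000000, coefficient = 4
x_2 = 2.5000, f(x_2) = 7.250000, coefficient = 2
x_3 = 3.0000, f(x_3) = 10.000000, coefficient = 4
x_4 = 3.5000, f(x_4) = 13.250000, coefficient = 1

I ≈ (0.500000/3) × 91.000000 = 15.166667
Exact value: 15.166667
Error: 0.000000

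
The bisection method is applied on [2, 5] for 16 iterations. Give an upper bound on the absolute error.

Bisection error bound: |error| ≤ (b-a)/2^n
|error| ≤ (5 - 2)/2^16 = 3/2^16
|error| ≤ 0.0000457764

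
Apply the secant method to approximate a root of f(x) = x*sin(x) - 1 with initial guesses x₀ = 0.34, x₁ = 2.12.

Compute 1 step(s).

f(x) = x*sin(x) - 1
x₀ = 0.34, x₁ = 2.12

Secant formula: x_{n+1} = x_n - f(x_n)(x_n - x_{n-1})/(f(x_n) - f(x_{n-1}))

Iteration 1:
  f(0.340000) = -0.886614
  f(2.120000) = 0.808234
  x_2 = 2.120000 - 0.808234×(2.120000 - 0.340000)/(0.808234 - (-0.886614))
       = 1.271159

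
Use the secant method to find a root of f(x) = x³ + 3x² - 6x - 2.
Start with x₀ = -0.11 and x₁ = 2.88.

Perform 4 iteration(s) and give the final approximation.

f(x) = x³ + 3x² - 6x - 2
x₀ = -0.11, x₁ = 2.88

Secant formula: x_{n+1} = x_n - f(x_n)(x_n - x_{n-1})/(f(x_n) - f(x_{n-1}))

Iteration 1:
  f(-0.110000) = -1.305031
  f(2.880000) = 29.491072
  x_2 = 2.880000 - 29.491072×(2.880000 - (-0.110000))/(29.491072 - (-1.305031))
       = 0.016706
Iteration 2:
  f(2.880000) = 29.491072
  f(0.016706) = -2.099392
  x_3 = 0.016706 - (-2.099392)×(0.016706 - 2.880000)/(-2.099392 - 29.491072)
       = 0.206990
Iteration 3:
  f(0.016706) = -2.099392
  f(0.206990) = -3.104538
  x_4 = 0.206990 - (-3.104538)×(0.206990 - 0.016706)/(-3.104538 - (-2.099392))
       = -0.380731
Iteration 4:
  f(0.206990) = -3.104538
  f(-0.380731) = 0.664066
  x_5 = -0.380731 - 0.664066×(-0.380731 - 0.206990)/(0.664066 - (-3.104538))
       = -0.277169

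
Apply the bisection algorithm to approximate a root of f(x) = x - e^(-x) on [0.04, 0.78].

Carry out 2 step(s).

f(x) = x - e^(-x)
Initial interval: [0.04, 0.78]

Iteration 1:
  c_1 = (0.040000 + 0.780000)/2 = 0.410000
  f(c_1) = f(0.410000) = -0.253650
  f(a) × f(c) ≥ 0, new interval: [0.410000, 0.780000]
Iteration 2:
  c_2 = (0.410000 + 0.780000)/2 = 0.595000
  f(c_2) = f(0.595000) = 0.043437
  f(a) × f(c) < 0, new interval: [0.410000, 0.595000]

After 2 iteration(s), the approximation is c_2 = 0.595000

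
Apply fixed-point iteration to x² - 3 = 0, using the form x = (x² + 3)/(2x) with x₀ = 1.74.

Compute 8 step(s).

Equation: x² - 3 = 0
Fixed-point form: x = (x² + 3)/(2x)
x₀ = 1.74

x_1 = g(1.740000) = 1.732069
x_2 = g(1.732069) = 1.732051
x_3 = g(1.732051) = 1.732051
x_4 = g(1.732051) = 1.732051
x_5 = g(1.732051) = 1.732051
x_6 = g(1.732051) = 1.732051
x_7 = g(1.732051) = 1.732051
x_8 = g(1.732051) = 1.732051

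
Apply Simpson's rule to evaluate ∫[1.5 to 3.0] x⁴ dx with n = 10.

f(x) = x⁴
a = 1.5, b = 3.0, n = 10
h = (b - a)/n = 0.150000

Simpson's rule: (h/3)[f(x₀) + 4f(x₁) + 2f(x₂) + ... + f(xₙ)]

x_0 = 1.5000, f(x_0) = 5.062500, coefficient = 1
x_1 = 1.6500, f(x_1) = 7.412006, coefficient = 4
x_2 = 1.8000, f(x_2) = 10.497600, coefficient = 2
x_3 = 1.9500, f(x_3) = 14.459006, coefficient = 4
x_4 = 2.1000, f(x_4) = 19.448100, coefficient = 2
x_5 = 2.2500, f(x_5) = 25.628906, coefficient = 4
x_6 = 2.4000, f(x_6) = 33.177600, coefficient = 2
x_7 = 2.5500, f(x_7) = 42.282506, coefficient = 4
x_8 = 2.7000, f(x_8) = 53.144100, coefficient = 2
x_9 = 2.8500, f(x_9) = 65.975006, coefficient = 4
x_10 = 3.0000, f(x_10) = 81.000000, coefficient = 1

I ≈ (0.150000/3) × 941.627025 = 47.081351
Exact value: 47.081250
Error: 0.000101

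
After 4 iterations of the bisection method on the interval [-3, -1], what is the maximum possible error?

Bisection error bound: |error| ≤ (b-a)/2^n
|error| ≤ (-1 - (-3))/2^4 = 2/2^4
|error| ≤ 0.1250000000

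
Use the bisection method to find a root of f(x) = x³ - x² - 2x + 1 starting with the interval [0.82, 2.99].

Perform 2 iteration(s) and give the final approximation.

f(x) = x³ - x² - 2x + 1
Initial interval: [0.82, 2.99]

Iteration 1:
  c_1 = (0.820000 + 2.990000)/2 = 1.905000
  f(c_1) = f(1.905000) = 0.474268
  f(a) × f(c) < 0, new interval: [0.820000, 1.905000]
Iteration 2:
  c_2 = (0.820000 + 1.905000)/2 = 1.362500
  f(c_2) = f(1.362500) = -1.052053
  f(a) × f(c) ≥ 0, new interval: [1.362500, 1.905000]

After 2 iteration(s), the approximation is c_2 = 1.362500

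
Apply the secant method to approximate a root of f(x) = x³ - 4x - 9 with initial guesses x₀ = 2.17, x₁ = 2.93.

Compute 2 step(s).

f(x) = x³ - 4x - 9
x₀ = 2.17, x₁ = 2.93

Secant formula: x_{n+1} = x_n - f(x_n)(x_n - x_{n-1})/(f(x_n) - f(x_{n-1}))

Iteration 1:
  f(2.170000) = -7.461687
  f(2.930000) = 4.433757
  x_2 = 2.930000 - 4.433757×(2.930000 - 2.170000)/(4.433757 - (-7.461687))
       = 2.646727
Iteration 2:
  f(2.930000) = 4.433757
  f(2.646727) = -1.046148
  x_3 = 2.646727 - (-1.046148)×(2.646727 - 2.930000)/(-1.046148 - 4.433757)
       = 2.700806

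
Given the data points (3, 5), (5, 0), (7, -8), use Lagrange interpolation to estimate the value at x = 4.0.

Lagrange interpolation formula:
P(x) = Σ yᵢ × Lᵢ(x)
where Lᵢ(x) = Π_{j≠i} (x - xⱼ)/(xᵢ - xⱼ)

L_0(4.0) = (4.0 - 5)/(3 - 5) × (4.0 - 7)/(3 - 7) = 0.375000
L_1(4.0) = (4.0 - 3)/(5 - 3) × (4.0 - 7)/(5 - 7) = 0.750000
L_2(4.0) = (4.0 - 3)/(7 - 3) × (4.0 - 5)/(7 - 5) = -0.125000

P(4.0) = 5×L_0(4.0) + 0×L_1(4.0) + (-8)×L_2(4.0)
P(4.0) = 2.875000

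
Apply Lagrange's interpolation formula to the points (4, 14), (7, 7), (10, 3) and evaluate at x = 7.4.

Lagrange interpolation formula:
P(x) = Σ yᵢ × Lᵢ(x)
where Lᵢ(x) = Π_{j≠i} (x - xⱼ)/(xᵢ - xⱼ)

L_0(7.4) = (7.4 - 7)/(4 - 7) × (7.4 - 10)/(4 - 10) = -0.057778
L_1(7.4) = (7.4 - 4)/(7 - 4) × (7.4 - 10)/(7 - 10) = 0.982222
L_2(7.4) = (7.4 - 4)/(10 - 4) × (7.4 - 7)/(10 - 7) = 0.075556

P(7.4) = 14×L_0(7.4) + 7×L_1(7.4) + 3×L_2(7.4)
P(7.4) = 6.293333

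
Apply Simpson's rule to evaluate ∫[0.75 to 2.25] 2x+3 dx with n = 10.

f(x) = 2x+3
a = 0.75, b = 2.25, n = 10
h = (b - a)/n = 0.150000

Simpson's rule: (h/3)[f(x₀) + 4f(x₁) + 2f(x₂) + ... + f(xₙ)]

x_0 = 0.7500, f(x_0) = 4.500000, coefficient = 1
x_1 = 0.9000, f(x_1) = 4.800000, coefficient = 4
x_2 = 1.0500, f(x_2) = 5.100000, coefficient = 2
x_3 = 1.2000, f(x_3) = 5.400000, coefficient = 4
x_4 = 1.3500, f(x_4) = 5.700000, coefficient = 2
x_5 = 1.5000, f(x_5) = 6.000000, coefficient = 4
x_6 = 1.6500, f(x_6) = 6.300000, coefficient = 2
x_7 = 1.8000, f(x_7) = 6.600000, coefficient = 4
x_8 = 1.9500, f(x_8) = 6.900000, coefficient = 2
x_9 = 2.1000, f(x_9) = 7.200000, coefficient = 4
x_10 = 2.2500, f(x_10) = 7.500000, coefficient = 1

I ≈ (0.150000/3) × 180.000000 = 9.000000
Exact value: 9.000000
Error: 0.000000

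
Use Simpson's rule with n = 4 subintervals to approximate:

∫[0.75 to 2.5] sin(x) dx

f(x) = sin(x)
a = 0.75, b = 2.5, n = 4
h = (b - a)/n = 0.437500

Simpson's rule: (h/3)[f(x₀) + 4f(x₁) + 2f(x₂) + ... + f(xₙ)]

x_0 = 0.7500, f(x_0) = 0.681639, coefficient = 1
x_1 = 1.1875, f(x_1) = 0.927437, coefficient = 4
x_2 = 1.6250, f(x_2) = 0.998531, coefficient = 2
x_3 = 2.0625, f(x_3) = 0.881530, coefficient = 4
x_4 = 2.5000, f(x_4) = 0.598472, coefficient = 1

I ≈ (0.437500/3) × 10.513040 = 1.533152
Exact value: 1.532832
Error: 0.000319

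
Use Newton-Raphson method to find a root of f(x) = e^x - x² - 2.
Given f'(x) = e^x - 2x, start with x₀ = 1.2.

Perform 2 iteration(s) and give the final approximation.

f(x) = e^x - x² - 2
f'(x) = e^x - 2x
x₀ = 1.2

Newton-Raphson formula: x_{n+1} = x_n - f(x_n)/f'(x_n)

Iteration 1:
  f(1.200000) = -0.119883
  f'(1.200000) = 0.920117
  x_1 = 1.200000 - (-0.119883)/0.920117 = 1.330291
Iteration 2:
  f(1.330291) = 0.012470
  f'(1.330291) = 1.121562
  x_2 = 1.330291 - 0.012470/1.121562 = 1.319173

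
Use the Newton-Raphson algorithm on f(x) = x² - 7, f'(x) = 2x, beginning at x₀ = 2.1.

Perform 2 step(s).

f(x) = x² - 7
f'(x) = 2x
x₀ = 2.1

Newton-Raphson formula: x_{n+1} = x_n - f(x_n)/f'(x_n)

Iteration 1:
  f(2.100000) = -2.590000
  f'(2.100000) = 4.200000
  x_1 = 2.100000 - (-2.590000)/4.200000 = 2.716667
Iteration 2:
  f(2.716667) = 0.380278
  f'(2.716667) = 5.433333
  x_2 = 2.716667 - 0.380278/5.433333 = 2.646677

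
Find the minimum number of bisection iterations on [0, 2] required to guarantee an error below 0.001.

We need (b-a)/2^n ≤ 0.001
(2 - 0)/2^n ≤ 0.001
2/2^n ≤ 0.001
2^n ≥ 2000
n ≥ log₂(2000) = 10.97
n ≥ 11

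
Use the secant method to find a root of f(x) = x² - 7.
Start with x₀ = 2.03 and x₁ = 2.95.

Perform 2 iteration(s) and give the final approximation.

f(x) = x² - 7
x₀ = 2.03, x₁ = 2.95

Secant formula: x_{n+1} = x_n - f(x_n)(x_n - x_{n-1})/(f(x_n) - f(x_{n-1}))

Iteration 1:
  f(2.030000) = -2.879100
  f(2.950000) = 1.702500
  x_2 = 2.950000 - 1.702500×(2.950000 - 2.030000)/(1.702500 - (-2.879100))
       = 2.608133
Iteration 2:
  f(2.950000) = 1.702500
  f(2.608133) = -0.197645
  x_3 = 2.608133 - (-0.197645)×(2.608133 - 2.950000)/(-0.197645 - 1.702500)
       = 2.643692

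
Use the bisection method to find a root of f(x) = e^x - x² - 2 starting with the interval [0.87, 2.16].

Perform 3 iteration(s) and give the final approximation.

f(x) = e^x - x² - 2
Initial interval: [0.87, 2.16]

Iteration 1:
  c_1 = (0.870000 + 2.160000)/2 = 1.515000
  f(c_1) = f(1.515000) = 0.254196
  f(a) × f(c) < 0, new interval: [0.870000, 1.515000]
Iteration 2:
  c_2 = (0.870000 + 1.515000)/2 = 1.192500
  f(c_2) = f(1.192500) = -0.126747
  f(a) × f(c) ≥ 0, new interval: [1.192500, 1.515000]
Iteration 3:
  c_3 = (1.192500 + 1.515000)/2 = 1.353750
  f(c_3) = f(1.353750) = 0.039279
  f(a) × f(c) < 0, new interval: [1.192500, 1.353750]

After 3 iteration(s), the approximation is c_3 = 1.353750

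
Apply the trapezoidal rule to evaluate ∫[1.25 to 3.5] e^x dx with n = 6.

f(x) = e^x
a = 1.25, b = 3.5, n = 6
h = (b - a)/n = 0.375000

Trapezoidal rule: (h/2)[f(x₀) + 2f(x₁) + 2f(x₂) + ... + f(xₙ)]

x_0 = 1.2500, f(x_0) = 3.490343, coefficient = 1
x_1 = 1.6250, f(x_1) = 5.078419, coefficient = 2
x_2 = 2.0000, f(x_2) = 7.389056, coefficient = 2
x_3 = 2.3750, f(x_3) = 10.751013, coefficient = 2
x_4 = 2.7500, f(x_4) = 15.642632, coefficient = 2
x_5 = 3.1250, f(x_5) = 22.759895, coefficient = 2
x_6 = 3.5000, f(x_6) = 33.115452, coefficient = 1

I ≈ (0.375000/2) × 159.847826 = 29.971467
Exact value: 29.625109
Error: 0.346358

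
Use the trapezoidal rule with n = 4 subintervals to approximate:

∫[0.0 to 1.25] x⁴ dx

f(x) = x⁴
a = 0.0, b = 1.25, n = 4
h = (b - a)/n = 0.312500

Trapezoidal rule: (h/2)[f(x₀) + 2f(x₁) + 2f(x₂) + ... + f(xₙ)]

x_0 = 0.0000, f(x_0) = 0.000000, coefficient = 1
x_1 = 0.3125, f(x_1) = 0.009537, coefficient = 2
x_2 = 0.6250, f(x_2) = 0.152588, coefficient = 2
x_3 = 0.9375, f(x_3) = 0.772476, coefficient = 2
x_4 = 1.2500, f(x_4) = 2.441406, coefficient = 1

I ≈ (0.312500/2) × 4.310608 = 0.673532
Exact value: 0.610352
Error: 0.063181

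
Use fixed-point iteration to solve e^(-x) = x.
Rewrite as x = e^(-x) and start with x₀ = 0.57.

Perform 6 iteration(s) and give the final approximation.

Equation: e^(-x) = x
Fixed-point form: x = e^(-x)
x₀ = 0.57

x_1 = g(0.570000) = 0.565525
x_2 = g(0.565525) = 0.568062
x_3 = g(0.568062) = 0.566623
x_4 = g(0.566623) = 0.567439
x_5 = g(0.567439) = 0.566976
x_6 = g(0.566976) = 0.567238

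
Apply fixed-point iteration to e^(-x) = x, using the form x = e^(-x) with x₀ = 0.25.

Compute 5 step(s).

Equation: e^(-x) = x
Fixed-point form: x = e^(-x)
x₀ = 0.25

x_1 = g(0.250000) = 0.778801
x_2 = g(0.778801) = 0.458956
x_3 = g(0.458956) = 0.631943
x_4 = g(0.631943) = 0.531558
x_5 = g(0.531558) = 0.587689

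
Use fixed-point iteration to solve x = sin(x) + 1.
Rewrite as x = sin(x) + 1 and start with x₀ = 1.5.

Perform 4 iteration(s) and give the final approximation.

Equation: x = sin(x) + 1
Fixed-point form: x = sin(x) + 1
x₀ = 1.5

x_1 = g(1.500000) = 1.997495
x_2 = g(1.997495) = 1.910337
x_3 = g(1.910337) = 1.942908
x_4 = g(1.942908) = 1.931562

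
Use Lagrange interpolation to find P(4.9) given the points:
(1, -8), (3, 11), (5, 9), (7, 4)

Lagrange interpolation formula:
P(x) = Σ yᵢ × Lᵢ(x)
where Lᵢ(x) = Π_{j≠i} (x - xⱼ)/(xᵢ - xⱼ)

L_0(4.9) = (4.9 - 3)/(1 - 3) × (4.9 - 5)/(1 - 5) × (4.9 - 7)/(1 - 7) = -0.008312
L_1(4.9) = (4.9 - 1)/(3 - 1) × (4.9 - 5)/(3 - 5) × (4.9 - 7)/(3 - 7) = 0.051187
L_2(4.9) = (4.9 - 1)/(5 - 1) × (4.9 - 3)/(5 - 3) × (4.9 - 7)/(5 - 7) = 0.972563
L_3(4.9) = (4.9 - 1)/(7 - 1) × (4.9 - 3)/(7 - 3) × (4.9 - 5)/(7 - 5) = -0.015437

P(4.9) = (-8)×L_0(4.9) + 11×L_1(4.9) + 9×L_2(4.9) + 4×L_3(4.9)
P(4.9) = 9.320875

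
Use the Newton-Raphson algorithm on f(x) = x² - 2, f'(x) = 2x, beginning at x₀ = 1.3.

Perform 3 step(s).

f(x) = x² - 2
f'(x) = 2x
x₀ = 1.3

Newton-Raphson formula: x_{n+1} = x_n - f(x_n)/f'(x_n)

Iteration 1:
  f(1.300000) = -0.310000
  f'(1.300000) = 2.600000
  x_1 = 1.300000 - (-0.310000)/2.600000 = 1.419231
Iteration 2:
  f(1.419231) = 0.014216
  f'(1.419231) = 2.838462
  x_2 = 1.419231 - 0.014216/2.838462 = 1.414222
Iteration 3:
  f(1.414222) = 0.000025
  f'(1.414222) = 2.828445
  x_3 = 1.414222 - 0.000025/2.828445 = 1.414214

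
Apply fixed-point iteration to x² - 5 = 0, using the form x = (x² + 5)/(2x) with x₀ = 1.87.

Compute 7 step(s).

Equation: x² - 5 = 0
Fixed-point form: x = (x² + 5)/(2x)
x₀ = 1.87

x_1 = g(1.870000) = 2.271898
x_2 = g(2.271898) = 2.236351
x_3 = g(2.236351) = 2.236068
x_4 = g(2.236068) = 2.236068
x_5 = g(2.236068) = 2.236068
x_6 = g(2.236068) = 2.236068
x_7 = g(2.236068) = 2.236068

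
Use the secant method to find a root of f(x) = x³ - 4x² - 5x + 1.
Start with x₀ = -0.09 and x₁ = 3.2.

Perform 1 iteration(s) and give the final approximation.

f(x) = x³ - 4x² - 5x + 1
x₀ = -0.09, x₁ = 3.2

Secant formula: x_{n+1} = x_n - f(x_n)(x_n - x_{n-1})/(f(x_n) - f(x_{n-1}))

Iteration 1:
  f(-0.090000) = 1.416871
  f(3.200000) = -23.192000
  x_2 = 3.200000 - (-23.192000)×(3.200000 - (-0.090000))/(-23.192000 - 1.416871)
       = 0.099424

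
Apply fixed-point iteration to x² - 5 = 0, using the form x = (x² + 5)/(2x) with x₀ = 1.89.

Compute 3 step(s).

Equation: x² - 5 = 0
Fixed-point form: x = (x² + 5)/(2x)
x₀ = 1.89

x_1 = g(1.890000) = 2.267751
x_2 = g(2.267751) = 2.236289
x_3 = g(2.236289) = 2.236068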